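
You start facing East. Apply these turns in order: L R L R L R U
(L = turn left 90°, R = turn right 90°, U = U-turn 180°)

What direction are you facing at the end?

Start: East
  L (left (90° counter-clockwise)) -> North
  R (right (90° clockwise)) -> East
  L (left (90° counter-clockwise)) -> North
  R (right (90° clockwise)) -> East
  L (left (90° counter-clockwise)) -> North
  R (right (90° clockwise)) -> East
  U (U-turn (180°)) -> West
Final: West

Answer: Final heading: West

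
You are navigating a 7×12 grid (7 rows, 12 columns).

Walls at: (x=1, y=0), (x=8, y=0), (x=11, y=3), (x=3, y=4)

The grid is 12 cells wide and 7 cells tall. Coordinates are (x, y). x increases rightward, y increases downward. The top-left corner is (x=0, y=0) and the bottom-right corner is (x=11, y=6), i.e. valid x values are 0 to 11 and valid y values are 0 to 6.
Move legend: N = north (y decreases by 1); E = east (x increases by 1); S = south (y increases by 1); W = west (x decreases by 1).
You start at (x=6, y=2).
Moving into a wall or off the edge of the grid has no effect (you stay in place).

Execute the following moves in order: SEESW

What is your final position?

Start: (x=6, y=2)
  S (south): (x=6, y=2) -> (x=6, y=3)
  E (east): (x=6, y=3) -> (x=7, y=3)
  E (east): (x=7, y=3) -> (x=8, y=3)
  S (south): (x=8, y=3) -> (x=8, y=4)
  W (west): (x=8, y=4) -> (x=7, y=4)
Final: (x=7, y=4)

Answer: Final position: (x=7, y=4)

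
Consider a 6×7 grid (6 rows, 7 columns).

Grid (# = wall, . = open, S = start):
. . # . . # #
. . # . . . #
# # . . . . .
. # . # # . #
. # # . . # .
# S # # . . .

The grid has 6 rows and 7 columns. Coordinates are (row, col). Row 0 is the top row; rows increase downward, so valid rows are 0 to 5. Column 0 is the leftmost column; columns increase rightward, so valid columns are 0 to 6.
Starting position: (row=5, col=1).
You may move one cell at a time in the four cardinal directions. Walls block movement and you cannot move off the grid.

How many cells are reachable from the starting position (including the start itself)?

BFS flood-fill from (row=5, col=1):
  Distance 0: (row=5, col=1)
Total reachable: 1 (grid has 25 open cells total)

Answer: Reachable cells: 1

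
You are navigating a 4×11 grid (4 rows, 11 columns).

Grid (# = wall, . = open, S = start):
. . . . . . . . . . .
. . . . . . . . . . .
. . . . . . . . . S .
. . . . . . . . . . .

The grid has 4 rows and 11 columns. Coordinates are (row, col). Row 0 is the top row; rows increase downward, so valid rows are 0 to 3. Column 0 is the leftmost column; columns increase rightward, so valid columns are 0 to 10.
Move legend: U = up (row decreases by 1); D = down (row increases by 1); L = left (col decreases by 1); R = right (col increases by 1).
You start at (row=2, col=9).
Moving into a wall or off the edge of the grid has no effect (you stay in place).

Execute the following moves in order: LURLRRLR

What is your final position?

Start: (row=2, col=9)
  L (left): (row=2, col=9) -> (row=2, col=8)
  U (up): (row=2, col=8) -> (row=1, col=8)
  R (right): (row=1, col=8) -> (row=1, col=9)
  L (left): (row=1, col=9) -> (row=1, col=8)
  R (right): (row=1, col=8) -> (row=1, col=9)
  R (right): (row=1, col=9) -> (row=1, col=10)
  L (left): (row=1, col=10) -> (row=1, col=9)
  R (right): (row=1, col=9) -> (row=1, col=10)
Final: (row=1, col=10)

Answer: Final position: (row=1, col=10)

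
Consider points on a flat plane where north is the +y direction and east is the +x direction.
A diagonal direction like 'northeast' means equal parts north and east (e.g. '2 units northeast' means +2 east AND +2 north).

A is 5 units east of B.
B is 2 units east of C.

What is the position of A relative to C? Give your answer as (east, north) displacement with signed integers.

Place C at the origin (east=0, north=0).
  B is 2 units east of C: delta (east=+2, north=+0); B at (east=2, north=0).
  A is 5 units east of B: delta (east=+5, north=+0); A at (east=7, north=0).
Therefore A relative to C: (east=7, north=0).

Answer: A is at (east=7, north=0) relative to C.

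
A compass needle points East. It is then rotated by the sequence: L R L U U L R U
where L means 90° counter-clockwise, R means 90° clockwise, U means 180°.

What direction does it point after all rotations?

Answer: Final heading: South

Derivation:
Start: East
  L (left (90° counter-clockwise)) -> North
  R (right (90° clockwise)) -> East
  L (left (90° counter-clockwise)) -> North
  U (U-turn (180°)) -> South
  U (U-turn (180°)) -> North
  L (left (90° counter-clockwise)) -> West
  R (right (90° clockwise)) -> North
  U (U-turn (180°)) -> South
Final: South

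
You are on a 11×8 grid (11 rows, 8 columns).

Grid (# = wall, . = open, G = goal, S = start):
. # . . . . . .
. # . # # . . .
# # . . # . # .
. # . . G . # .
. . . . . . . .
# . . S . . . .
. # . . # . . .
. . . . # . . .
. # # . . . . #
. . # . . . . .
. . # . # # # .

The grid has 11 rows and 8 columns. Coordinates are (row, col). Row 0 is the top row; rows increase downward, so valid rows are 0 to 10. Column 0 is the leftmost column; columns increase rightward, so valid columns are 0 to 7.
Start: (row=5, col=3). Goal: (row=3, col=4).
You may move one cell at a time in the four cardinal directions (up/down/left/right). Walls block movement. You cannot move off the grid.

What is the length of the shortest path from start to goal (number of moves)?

BFS from (row=5, col=3) until reaching (row=3, col=4):
  Distance 0: (row=5, col=3)
  Distance 1: (row=4, col=3), (row=5, col=2), (row=5, col=4), (row=6, col=3)
  Distance 2: (row=3, col=3), (row=4, col=2), (row=4, col=4), (row=5, col=1), (row=5, col=5), (row=6, col=2), (row=7, col=3)
  Distance 3: (row=2, col=3), (row=3, col=2), (row=3, col=4), (row=4, col=1), (row=4, col=5), (row=5, col=6), (row=6, col=5), (row=7, col=2), (row=8, col=3)  <- goal reached here
One shortest path (3 moves): (row=5, col=3) -> (row=5, col=4) -> (row=4, col=4) -> (row=3, col=4)

Answer: Shortest path length: 3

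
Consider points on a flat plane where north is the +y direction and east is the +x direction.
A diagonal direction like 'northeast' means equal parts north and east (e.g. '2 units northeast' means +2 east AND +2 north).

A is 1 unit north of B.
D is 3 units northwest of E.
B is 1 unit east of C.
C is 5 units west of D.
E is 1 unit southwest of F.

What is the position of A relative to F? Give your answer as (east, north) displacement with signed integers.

Answer: A is at (east=-8, north=3) relative to F.

Derivation:
Place F at the origin (east=0, north=0).
  E is 1 unit southwest of F: delta (east=-1, north=-1); E at (east=-1, north=-1).
  D is 3 units northwest of E: delta (east=-3, north=+3); D at (east=-4, north=2).
  C is 5 units west of D: delta (east=-5, north=+0); C at (east=-9, north=2).
  B is 1 unit east of C: delta (east=+1, north=+0); B at (east=-8, north=2).
  A is 1 unit north of B: delta (east=+0, north=+1); A at (east=-8, north=3).
Therefore A relative to F: (east=-8, north=3).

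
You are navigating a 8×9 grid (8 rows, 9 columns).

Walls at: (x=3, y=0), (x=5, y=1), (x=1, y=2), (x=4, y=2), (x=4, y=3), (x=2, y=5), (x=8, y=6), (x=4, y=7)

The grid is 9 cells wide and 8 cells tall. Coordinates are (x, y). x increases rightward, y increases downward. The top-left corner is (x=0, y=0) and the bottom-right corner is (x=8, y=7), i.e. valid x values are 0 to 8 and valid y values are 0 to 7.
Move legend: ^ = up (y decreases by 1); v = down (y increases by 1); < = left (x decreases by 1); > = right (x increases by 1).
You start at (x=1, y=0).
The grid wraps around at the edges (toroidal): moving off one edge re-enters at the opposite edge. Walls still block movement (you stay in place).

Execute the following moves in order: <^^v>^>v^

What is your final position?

Answer: Final position: (x=2, y=6)

Derivation:
Start: (x=1, y=0)
  < (left): (x=1, y=0) -> (x=0, y=0)
  ^ (up): (x=0, y=0) -> (x=0, y=7)
  ^ (up): (x=0, y=7) -> (x=0, y=6)
  v (down): (x=0, y=6) -> (x=0, y=7)
  > (right): (x=0, y=7) -> (x=1, y=7)
  ^ (up): (x=1, y=7) -> (x=1, y=6)
  > (right): (x=1, y=6) -> (x=2, y=6)
  v (down): (x=2, y=6) -> (x=2, y=7)
  ^ (up): (x=2, y=7) -> (x=2, y=6)
Final: (x=2, y=6)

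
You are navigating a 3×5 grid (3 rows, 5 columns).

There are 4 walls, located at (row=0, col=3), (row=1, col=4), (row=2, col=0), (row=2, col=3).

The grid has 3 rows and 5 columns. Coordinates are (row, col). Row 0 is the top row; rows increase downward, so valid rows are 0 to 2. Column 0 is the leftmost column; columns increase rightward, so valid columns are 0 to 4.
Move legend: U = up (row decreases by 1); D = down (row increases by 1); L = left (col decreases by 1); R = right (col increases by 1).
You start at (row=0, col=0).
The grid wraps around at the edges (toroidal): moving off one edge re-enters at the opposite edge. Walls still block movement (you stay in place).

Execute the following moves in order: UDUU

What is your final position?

Answer: Final position: (row=0, col=0)

Derivation:
Start: (row=0, col=0)
  U (up): blocked, stay at (row=0, col=0)
  D (down): (row=0, col=0) -> (row=1, col=0)
  U (up): (row=1, col=0) -> (row=0, col=0)
  U (up): blocked, stay at (row=0, col=0)
Final: (row=0, col=0)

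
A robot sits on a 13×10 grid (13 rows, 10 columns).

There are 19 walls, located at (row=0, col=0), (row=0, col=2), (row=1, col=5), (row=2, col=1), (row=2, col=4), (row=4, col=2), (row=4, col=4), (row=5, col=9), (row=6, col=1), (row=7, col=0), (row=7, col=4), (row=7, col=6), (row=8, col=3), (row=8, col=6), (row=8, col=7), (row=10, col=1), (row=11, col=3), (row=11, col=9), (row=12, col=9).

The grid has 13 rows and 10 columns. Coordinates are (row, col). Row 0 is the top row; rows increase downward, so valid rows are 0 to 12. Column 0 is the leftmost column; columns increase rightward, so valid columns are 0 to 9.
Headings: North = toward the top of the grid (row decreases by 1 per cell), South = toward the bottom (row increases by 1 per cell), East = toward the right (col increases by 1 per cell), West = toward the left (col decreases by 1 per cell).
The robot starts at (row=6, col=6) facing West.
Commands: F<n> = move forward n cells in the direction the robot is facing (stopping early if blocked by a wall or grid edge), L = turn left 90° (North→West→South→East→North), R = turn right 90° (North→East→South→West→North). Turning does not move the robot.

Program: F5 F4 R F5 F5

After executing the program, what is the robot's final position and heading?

Start: (row=6, col=6), facing West
  F5: move forward 4/5 (blocked), now at (row=6, col=2)
  F4: move forward 0/4 (blocked), now at (row=6, col=2)
  R: turn right, now facing North
  F5: move forward 1/5 (blocked), now at (row=5, col=2)
  F5: move forward 0/5 (blocked), now at (row=5, col=2)
Final: (row=5, col=2), facing North

Answer: Final position: (row=5, col=2), facing North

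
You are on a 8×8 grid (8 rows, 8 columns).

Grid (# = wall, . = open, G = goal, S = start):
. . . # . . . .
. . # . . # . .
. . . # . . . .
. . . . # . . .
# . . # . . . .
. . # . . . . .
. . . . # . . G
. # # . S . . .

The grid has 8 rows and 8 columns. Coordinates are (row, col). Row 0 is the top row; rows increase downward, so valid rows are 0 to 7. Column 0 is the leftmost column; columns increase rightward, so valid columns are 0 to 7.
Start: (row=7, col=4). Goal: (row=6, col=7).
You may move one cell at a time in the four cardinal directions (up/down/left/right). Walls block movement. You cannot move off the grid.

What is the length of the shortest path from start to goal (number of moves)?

BFS from (row=7, col=4) until reaching (row=6, col=7):
  Distance 0: (row=7, col=4)
  Distance 1: (row=7, col=3), (row=7, col=5)
  Distance 2: (row=6, col=3), (row=6, col=5), (row=7, col=6)
  Distance 3: (row=5, col=3), (row=5, col=5), (row=6, col=2), (row=6, col=6), (row=7, col=7)
  Distance 4: (row=4, col=5), (row=5, col=4), (row=5, col=6), (row=6, col=1), (row=6, col=7)  <- goal reached here
One shortest path (4 moves): (row=7, col=4) -> (row=7, col=5) -> (row=7, col=6) -> (row=7, col=7) -> (row=6, col=7)

Answer: Shortest path length: 4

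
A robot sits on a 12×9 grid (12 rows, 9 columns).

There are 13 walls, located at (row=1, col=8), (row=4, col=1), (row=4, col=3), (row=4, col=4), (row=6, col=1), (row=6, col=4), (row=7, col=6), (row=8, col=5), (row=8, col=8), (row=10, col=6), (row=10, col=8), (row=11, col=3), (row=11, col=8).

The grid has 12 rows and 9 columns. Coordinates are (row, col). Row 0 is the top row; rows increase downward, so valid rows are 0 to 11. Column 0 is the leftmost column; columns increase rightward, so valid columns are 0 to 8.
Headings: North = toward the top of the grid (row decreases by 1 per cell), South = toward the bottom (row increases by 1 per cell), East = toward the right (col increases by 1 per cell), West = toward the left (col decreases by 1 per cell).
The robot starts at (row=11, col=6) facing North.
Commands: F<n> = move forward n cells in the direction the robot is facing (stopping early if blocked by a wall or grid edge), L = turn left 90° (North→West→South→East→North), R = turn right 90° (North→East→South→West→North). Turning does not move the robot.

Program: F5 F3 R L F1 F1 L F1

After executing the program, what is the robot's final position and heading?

Start: (row=11, col=6), facing North
  F5: move forward 0/5 (blocked), now at (row=11, col=6)
  F3: move forward 0/3 (blocked), now at (row=11, col=6)
  R: turn right, now facing East
  L: turn left, now facing North
  F1: move forward 0/1 (blocked), now at (row=11, col=6)
  F1: move forward 0/1 (blocked), now at (row=11, col=6)
  L: turn left, now facing West
  F1: move forward 1, now at (row=11, col=5)
Final: (row=11, col=5), facing West

Answer: Final position: (row=11, col=5), facing West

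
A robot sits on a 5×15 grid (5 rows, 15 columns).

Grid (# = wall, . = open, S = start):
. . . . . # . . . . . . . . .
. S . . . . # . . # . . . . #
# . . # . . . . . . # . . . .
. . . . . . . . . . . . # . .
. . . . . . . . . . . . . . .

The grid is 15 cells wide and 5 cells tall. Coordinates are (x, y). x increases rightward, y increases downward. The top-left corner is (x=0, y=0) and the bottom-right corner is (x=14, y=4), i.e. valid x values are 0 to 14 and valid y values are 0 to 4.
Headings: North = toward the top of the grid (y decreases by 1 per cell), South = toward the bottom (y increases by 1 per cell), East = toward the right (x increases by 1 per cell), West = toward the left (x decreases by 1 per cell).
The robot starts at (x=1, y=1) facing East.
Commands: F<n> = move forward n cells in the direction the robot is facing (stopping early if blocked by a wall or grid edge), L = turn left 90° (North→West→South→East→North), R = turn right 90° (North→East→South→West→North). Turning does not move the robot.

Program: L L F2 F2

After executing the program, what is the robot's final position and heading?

Answer: Final position: (x=0, y=1), facing West

Derivation:
Start: (x=1, y=1), facing East
  L: turn left, now facing North
  L: turn left, now facing West
  F2: move forward 1/2 (blocked), now at (x=0, y=1)
  F2: move forward 0/2 (blocked), now at (x=0, y=1)
Final: (x=0, y=1), facing West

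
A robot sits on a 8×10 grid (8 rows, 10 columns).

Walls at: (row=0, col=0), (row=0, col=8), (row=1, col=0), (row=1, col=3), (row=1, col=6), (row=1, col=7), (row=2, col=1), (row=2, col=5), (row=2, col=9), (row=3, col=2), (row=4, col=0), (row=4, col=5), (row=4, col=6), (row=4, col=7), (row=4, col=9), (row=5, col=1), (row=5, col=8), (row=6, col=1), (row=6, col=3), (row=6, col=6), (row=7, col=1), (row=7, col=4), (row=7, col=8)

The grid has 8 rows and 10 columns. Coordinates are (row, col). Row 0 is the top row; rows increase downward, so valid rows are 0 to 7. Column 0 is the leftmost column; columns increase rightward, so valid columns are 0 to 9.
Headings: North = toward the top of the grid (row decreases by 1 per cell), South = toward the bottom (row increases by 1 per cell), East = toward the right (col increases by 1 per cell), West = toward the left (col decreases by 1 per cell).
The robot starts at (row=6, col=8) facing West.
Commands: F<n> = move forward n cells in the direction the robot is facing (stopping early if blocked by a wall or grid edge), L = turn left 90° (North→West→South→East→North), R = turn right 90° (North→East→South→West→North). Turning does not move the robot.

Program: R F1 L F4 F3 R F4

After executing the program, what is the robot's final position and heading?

Answer: Final position: (row=5, col=7), facing North

Derivation:
Start: (row=6, col=8), facing West
  R: turn right, now facing North
  F1: move forward 0/1 (blocked), now at (row=6, col=8)
  L: turn left, now facing West
  F4: move forward 1/4 (blocked), now at (row=6, col=7)
  F3: move forward 0/3 (blocked), now at (row=6, col=7)
  R: turn right, now facing North
  F4: move forward 1/4 (blocked), now at (row=5, col=7)
Final: (row=5, col=7), facing North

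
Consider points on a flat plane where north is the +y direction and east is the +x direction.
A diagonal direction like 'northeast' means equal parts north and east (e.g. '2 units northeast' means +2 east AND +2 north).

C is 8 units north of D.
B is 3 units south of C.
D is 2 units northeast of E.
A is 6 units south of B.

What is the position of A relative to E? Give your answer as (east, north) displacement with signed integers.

Place E at the origin (east=0, north=0).
  D is 2 units northeast of E: delta (east=+2, north=+2); D at (east=2, north=2).
  C is 8 units north of D: delta (east=+0, north=+8); C at (east=2, north=10).
  B is 3 units south of C: delta (east=+0, north=-3); B at (east=2, north=7).
  A is 6 units south of B: delta (east=+0, north=-6); A at (east=2, north=1).
Therefore A relative to E: (east=2, north=1).

Answer: A is at (east=2, north=1) relative to E.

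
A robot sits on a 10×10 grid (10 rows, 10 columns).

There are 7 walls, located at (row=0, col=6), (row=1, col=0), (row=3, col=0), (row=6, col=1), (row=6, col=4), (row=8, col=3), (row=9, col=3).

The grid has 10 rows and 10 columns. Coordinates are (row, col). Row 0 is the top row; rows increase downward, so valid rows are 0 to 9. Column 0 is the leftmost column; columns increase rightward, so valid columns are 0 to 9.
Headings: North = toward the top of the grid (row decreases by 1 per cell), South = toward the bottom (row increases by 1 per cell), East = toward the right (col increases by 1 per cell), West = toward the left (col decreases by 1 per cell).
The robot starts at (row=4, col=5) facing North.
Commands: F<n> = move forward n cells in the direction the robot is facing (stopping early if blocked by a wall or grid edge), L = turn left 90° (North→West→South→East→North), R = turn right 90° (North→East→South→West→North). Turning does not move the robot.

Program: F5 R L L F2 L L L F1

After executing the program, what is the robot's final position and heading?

Answer: Final position: (row=0, col=3), facing North

Derivation:
Start: (row=4, col=5), facing North
  F5: move forward 4/5 (blocked), now at (row=0, col=5)
  R: turn right, now facing East
  L: turn left, now facing North
  L: turn left, now facing West
  F2: move forward 2, now at (row=0, col=3)
  L: turn left, now facing South
  L: turn left, now facing East
  L: turn left, now facing North
  F1: move forward 0/1 (blocked), now at (row=0, col=3)
Final: (row=0, col=3), facing North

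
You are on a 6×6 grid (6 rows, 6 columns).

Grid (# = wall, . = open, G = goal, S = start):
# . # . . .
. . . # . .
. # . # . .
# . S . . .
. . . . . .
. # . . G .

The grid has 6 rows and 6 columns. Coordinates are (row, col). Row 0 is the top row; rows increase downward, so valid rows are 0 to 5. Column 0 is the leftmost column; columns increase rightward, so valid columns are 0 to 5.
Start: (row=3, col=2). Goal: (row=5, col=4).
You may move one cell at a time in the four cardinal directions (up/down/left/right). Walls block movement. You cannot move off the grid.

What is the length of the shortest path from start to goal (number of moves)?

Answer: Shortest path length: 4

Derivation:
BFS from (row=3, col=2) until reaching (row=5, col=4):
  Distance 0: (row=3, col=2)
  Distance 1: (row=2, col=2), (row=3, col=1), (row=3, col=3), (row=4, col=2)
  Distance 2: (row=1, col=2), (row=3, col=4), (row=4, col=1), (row=4, col=3), (row=5, col=2)
  Distance 3: (row=1, col=1), (row=2, col=4), (row=3, col=5), (row=4, col=0), (row=4, col=4), (row=5, col=3)
  Distance 4: (row=0, col=1), (row=1, col=0), (row=1, col=4), (row=2, col=5), (row=4, col=5), (row=5, col=0), (row=5, col=4)  <- goal reached here
One shortest path (4 moves): (row=3, col=2) -> (row=3, col=3) -> (row=3, col=4) -> (row=4, col=4) -> (row=5, col=4)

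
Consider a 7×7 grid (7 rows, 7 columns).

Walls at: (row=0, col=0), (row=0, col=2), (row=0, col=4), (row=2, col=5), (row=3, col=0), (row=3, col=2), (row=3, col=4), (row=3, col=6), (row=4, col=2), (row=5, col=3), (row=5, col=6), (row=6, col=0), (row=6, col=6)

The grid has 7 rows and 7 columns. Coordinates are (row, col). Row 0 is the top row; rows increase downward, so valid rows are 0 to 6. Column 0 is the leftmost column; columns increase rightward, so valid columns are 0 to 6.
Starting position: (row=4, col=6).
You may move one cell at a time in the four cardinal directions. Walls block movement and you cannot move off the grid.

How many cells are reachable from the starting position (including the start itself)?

Answer: Reachable cells: 36

Derivation:
BFS flood-fill from (row=4, col=6):
  Distance 0: (row=4, col=6)
  Distance 1: (row=4, col=5)
  Distance 2: (row=3, col=5), (row=4, col=4), (row=5, col=5)
  Distance 3: (row=4, col=3), (row=5, col=4), (row=6, col=5)
  Distance 4: (row=3, col=3), (row=6, col=4)
  Distance 5: (row=2, col=3), (row=6, col=3)
  Distance 6: (row=1, col=3), (row=2, col=2), (row=2, col=4), (row=6, col=2)
  Distance 7: (row=0, col=3), (row=1, col=2), (row=1, col=4), (row=2, col=1), (row=5, col=2), (row=6, col=1)
  Distance 8: (row=1, col=1), (row=1, col=5), (row=2, col=0), (row=3, col=1), (row=5, col=1)
  Distance 9: (row=0, col=1), (row=0, col=5), (row=1, col=0), (row=1, col=6), (row=4, col=1), (row=5, col=0)
  Distance 10: (row=0, col=6), (row=2, col=6), (row=4, col=0)
Total reachable: 36 (grid has 36 open cells total)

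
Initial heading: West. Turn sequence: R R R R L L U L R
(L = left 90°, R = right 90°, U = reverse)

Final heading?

Start: West
  R (right (90° clockwise)) -> North
  R (right (90° clockwise)) -> East
  R (right (90° clockwise)) -> South
  R (right (90° clockwise)) -> West
  L (left (90° counter-clockwise)) -> South
  L (left (90° counter-clockwise)) -> East
  U (U-turn (180°)) -> West
  L (left (90° counter-clockwise)) -> South
  R (right (90° clockwise)) -> West
Final: West

Answer: Final heading: West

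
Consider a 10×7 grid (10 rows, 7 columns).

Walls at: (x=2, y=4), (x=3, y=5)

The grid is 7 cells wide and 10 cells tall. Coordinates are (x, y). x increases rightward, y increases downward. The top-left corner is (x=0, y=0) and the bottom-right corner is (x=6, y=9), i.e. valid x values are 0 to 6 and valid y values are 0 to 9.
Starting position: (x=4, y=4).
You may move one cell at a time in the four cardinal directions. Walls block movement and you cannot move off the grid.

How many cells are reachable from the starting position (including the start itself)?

Answer: Reachable cells: 68

Derivation:
BFS flood-fill from (x=4, y=4):
  Distance 0: (x=4, y=4)
  Distance 1: (x=4, y=3), (x=3, y=4), (x=5, y=4), (x=4, y=5)
  Distance 2: (x=4, y=2), (x=3, y=3), (x=5, y=3), (x=6, y=4), (x=5, y=5), (x=4, y=6)
  Distance 3: (x=4, y=1), (x=3, y=2), (x=5, y=2), (x=2, y=3), (x=6, y=3), (x=6, y=5), (x=3, y=6), (x=5, y=6), (x=4, y=7)
  Distance 4: (x=4, y=0), (x=3, y=1), (x=5, y=1), (x=2, y=2), (x=6, y=2), (x=1, y=3), (x=2, y=6), (x=6, y=6), (x=3, y=7), (x=5, y=7), (x=4, y=8)
  Distance 5: (x=3, y=0), (x=5, y=0), (x=2, y=1), (x=6, y=1), (x=1, y=2), (x=0, y=3), (x=1, y=4), (x=2, y=5), (x=1, y=6), (x=2, y=7), (x=6, y=7), (x=3, y=8), (x=5, y=8), (x=4, y=9)
  Distance 6: (x=2, y=0), (x=6, y=0), (x=1, y=1), (x=0, y=2), (x=0, y=4), (x=1, y=5), (x=0, y=6), (x=1, y=7), (x=2, y=8), (x=6, y=8), (x=3, y=9), (x=5, y=9)
  Distance 7: (x=1, y=0), (x=0, y=1), (x=0, y=5), (x=0, y=7), (x=1, y=8), (x=2, y=9), (x=6, y=9)
  Distance 8: (x=0, y=0), (x=0, y=8), (x=1, y=9)
  Distance 9: (x=0, y=9)
Total reachable: 68 (grid has 68 open cells total)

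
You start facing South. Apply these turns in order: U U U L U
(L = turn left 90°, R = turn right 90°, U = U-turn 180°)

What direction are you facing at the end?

Start: South
  U (U-turn (180°)) -> North
  U (U-turn (180°)) -> South
  U (U-turn (180°)) -> North
  L (left (90° counter-clockwise)) -> West
  U (U-turn (180°)) -> East
Final: East

Answer: Final heading: East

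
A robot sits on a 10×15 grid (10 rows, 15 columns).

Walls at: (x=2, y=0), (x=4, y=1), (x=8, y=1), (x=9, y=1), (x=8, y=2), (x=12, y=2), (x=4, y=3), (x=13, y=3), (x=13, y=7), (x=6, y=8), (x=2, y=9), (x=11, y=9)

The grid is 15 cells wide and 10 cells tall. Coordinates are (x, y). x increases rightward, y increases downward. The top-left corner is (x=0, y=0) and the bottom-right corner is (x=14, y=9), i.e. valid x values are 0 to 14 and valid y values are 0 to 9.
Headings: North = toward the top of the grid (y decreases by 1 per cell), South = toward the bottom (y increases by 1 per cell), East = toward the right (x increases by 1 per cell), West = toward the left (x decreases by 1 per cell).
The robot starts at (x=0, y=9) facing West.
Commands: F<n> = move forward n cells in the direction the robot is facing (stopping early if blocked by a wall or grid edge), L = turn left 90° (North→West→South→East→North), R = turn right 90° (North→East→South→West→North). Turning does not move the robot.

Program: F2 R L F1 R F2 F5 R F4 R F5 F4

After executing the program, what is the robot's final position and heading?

Start: (x=0, y=9), facing West
  F2: move forward 0/2 (blocked), now at (x=0, y=9)
  R: turn right, now facing North
  L: turn left, now facing West
  F1: move forward 0/1 (blocked), now at (x=0, y=9)
  R: turn right, now facing North
  F2: move forward 2, now at (x=0, y=7)
  F5: move forward 5, now at (x=0, y=2)
  R: turn right, now facing East
  F4: move forward 4, now at (x=4, y=2)
  R: turn right, now facing South
  F5: move forward 0/5 (blocked), now at (x=4, y=2)
  F4: move forward 0/4 (blocked), now at (x=4, y=2)
Final: (x=4, y=2), facing South

Answer: Final position: (x=4, y=2), facing South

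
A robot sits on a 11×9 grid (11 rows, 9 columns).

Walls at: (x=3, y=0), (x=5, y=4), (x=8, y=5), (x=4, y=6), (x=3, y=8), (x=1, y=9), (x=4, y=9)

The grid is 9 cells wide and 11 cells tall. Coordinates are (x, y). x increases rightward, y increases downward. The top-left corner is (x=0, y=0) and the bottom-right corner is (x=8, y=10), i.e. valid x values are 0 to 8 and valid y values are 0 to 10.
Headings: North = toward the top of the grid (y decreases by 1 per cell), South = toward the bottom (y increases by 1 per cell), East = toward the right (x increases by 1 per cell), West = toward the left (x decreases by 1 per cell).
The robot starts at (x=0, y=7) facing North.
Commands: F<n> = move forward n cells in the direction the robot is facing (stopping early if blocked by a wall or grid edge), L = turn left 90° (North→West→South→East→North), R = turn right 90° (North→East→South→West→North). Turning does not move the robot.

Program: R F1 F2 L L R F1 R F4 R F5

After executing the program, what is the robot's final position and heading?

Answer: Final position: (x=3, y=7), facing South

Derivation:
Start: (x=0, y=7), facing North
  R: turn right, now facing East
  F1: move forward 1, now at (x=1, y=7)
  F2: move forward 2, now at (x=3, y=7)
  L: turn left, now facing North
  L: turn left, now facing West
  R: turn right, now facing North
  F1: move forward 1, now at (x=3, y=6)
  R: turn right, now facing East
  F4: move forward 0/4 (blocked), now at (x=3, y=6)
  R: turn right, now facing South
  F5: move forward 1/5 (blocked), now at (x=3, y=7)
Final: (x=3, y=7), facing South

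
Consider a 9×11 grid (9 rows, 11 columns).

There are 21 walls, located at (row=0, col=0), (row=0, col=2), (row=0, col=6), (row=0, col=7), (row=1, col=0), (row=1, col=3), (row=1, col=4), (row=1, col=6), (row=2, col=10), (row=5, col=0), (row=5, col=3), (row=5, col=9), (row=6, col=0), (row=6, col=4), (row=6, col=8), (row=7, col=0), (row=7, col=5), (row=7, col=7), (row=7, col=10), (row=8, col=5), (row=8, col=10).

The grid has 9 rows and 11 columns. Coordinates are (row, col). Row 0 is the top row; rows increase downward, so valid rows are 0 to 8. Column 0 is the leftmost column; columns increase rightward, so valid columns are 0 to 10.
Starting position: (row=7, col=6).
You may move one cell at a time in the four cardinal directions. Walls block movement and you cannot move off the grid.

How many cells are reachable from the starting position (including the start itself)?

BFS flood-fill from (row=7, col=6):
  Distance 0: (row=7, col=6)
  Distance 1: (row=6, col=6), (row=8, col=6)
  Distance 2: (row=5, col=6), (row=6, col=5), (row=6, col=7), (row=8, col=7)
  Distance 3: (row=4, col=6), (row=5, col=5), (row=5, col=7), (row=8, col=8)
  Distance 4: (row=3, col=6), (row=4, col=5), (row=4, col=7), (row=5, col=4), (row=5, col=8), (row=7, col=8), (row=8, col=9)
  Distance 5: (row=2, col=6), (row=3, col=5), (row=3, col=7), (row=4, col=4), (row=4, col=8), (row=7, col=9)
  Distance 6: (row=2, col=5), (row=2, col=7), (row=3, col=4), (row=3, col=8), (row=4, col=3), (row=4, col=9), (row=6, col=9)
  Distance 7: (row=1, col=5), (row=1, col=7), (row=2, col=4), (row=2, col=8), (row=3, col=3), (row=3, col=9), (row=4, col=2), (row=4, col=10), (row=6, col=10)
  Distance 8: (row=0, col=5), (row=1, col=8), (row=2, col=3), (row=2, col=9), (row=3, col=2), (row=3, col=10), (row=4, col=1), (row=5, col=2), (row=5, col=10)
  Distance 9: (row=0, col=4), (row=0, col=8), (row=1, col=9), (row=2, col=2), (row=3, col=1), (row=4, col=0), (row=5, col=1), (row=6, col=2)
  Distance 10: (row=0, col=3), (row=0, col=9), (row=1, col=2), (row=1, col=10), (row=2, col=1), (row=3, col=0), (row=6, col=1), (row=6, col=3), (row=7, col=2)
  Distance 11: (row=0, col=10), (row=1, col=1), (row=2, col=0), (row=7, col=1), (row=7, col=3), (row=8, col=2)
  Distance 12: (row=0, col=1), (row=7, col=4), (row=8, col=1), (row=8, col=3)
  Distance 13: (row=8, col=0), (row=8, col=4)
Total reachable: 78 (grid has 78 open cells total)

Answer: Reachable cells: 78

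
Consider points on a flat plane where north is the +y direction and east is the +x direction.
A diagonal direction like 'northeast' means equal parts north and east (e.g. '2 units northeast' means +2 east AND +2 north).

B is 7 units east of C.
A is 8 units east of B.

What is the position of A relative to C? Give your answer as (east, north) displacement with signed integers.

Place C at the origin (east=0, north=0).
  B is 7 units east of C: delta (east=+7, north=+0); B at (east=7, north=0).
  A is 8 units east of B: delta (east=+8, north=+0); A at (east=15, north=0).
Therefore A relative to C: (east=15, north=0).

Answer: A is at (east=15, north=0) relative to C.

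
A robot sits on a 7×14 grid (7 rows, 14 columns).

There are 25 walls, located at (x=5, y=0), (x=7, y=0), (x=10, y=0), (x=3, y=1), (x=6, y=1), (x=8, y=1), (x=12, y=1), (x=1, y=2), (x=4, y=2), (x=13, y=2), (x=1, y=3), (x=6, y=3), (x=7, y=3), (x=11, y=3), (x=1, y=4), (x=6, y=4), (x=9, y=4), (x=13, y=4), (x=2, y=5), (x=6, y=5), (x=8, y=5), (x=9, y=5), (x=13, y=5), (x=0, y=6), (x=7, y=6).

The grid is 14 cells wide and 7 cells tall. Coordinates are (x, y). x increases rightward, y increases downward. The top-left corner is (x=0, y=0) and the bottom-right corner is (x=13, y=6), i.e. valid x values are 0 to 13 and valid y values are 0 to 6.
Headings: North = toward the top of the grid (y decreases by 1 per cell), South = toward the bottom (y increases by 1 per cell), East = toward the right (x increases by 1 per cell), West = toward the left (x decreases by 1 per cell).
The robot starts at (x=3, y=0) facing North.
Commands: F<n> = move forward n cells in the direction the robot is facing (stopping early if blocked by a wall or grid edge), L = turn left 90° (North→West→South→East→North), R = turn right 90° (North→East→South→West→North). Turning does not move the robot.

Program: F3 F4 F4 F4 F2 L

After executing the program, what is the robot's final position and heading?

Answer: Final position: (x=3, y=0), facing West

Derivation:
Start: (x=3, y=0), facing North
  F3: move forward 0/3 (blocked), now at (x=3, y=0)
  [×3]F4: move forward 0/4 (blocked), now at (x=3, y=0)
  F2: move forward 0/2 (blocked), now at (x=3, y=0)
  L: turn left, now facing West
Final: (x=3, y=0), facing West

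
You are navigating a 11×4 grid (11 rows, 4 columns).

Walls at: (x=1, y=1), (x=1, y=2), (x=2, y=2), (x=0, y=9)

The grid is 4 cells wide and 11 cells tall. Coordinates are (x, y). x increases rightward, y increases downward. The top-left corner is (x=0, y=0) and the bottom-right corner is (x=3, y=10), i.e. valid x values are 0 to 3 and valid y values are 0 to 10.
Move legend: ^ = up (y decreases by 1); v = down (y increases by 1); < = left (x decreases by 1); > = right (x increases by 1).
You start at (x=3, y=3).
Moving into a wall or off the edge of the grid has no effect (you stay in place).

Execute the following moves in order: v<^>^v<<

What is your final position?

Start: (x=3, y=3)
  v (down): (x=3, y=3) -> (x=3, y=4)
  < (left): (x=3, y=4) -> (x=2, y=4)
  ^ (up): (x=2, y=4) -> (x=2, y=3)
  > (right): (x=2, y=3) -> (x=3, y=3)
  ^ (up): (x=3, y=3) -> (x=3, y=2)
  v (down): (x=3, y=2) -> (x=3, y=3)
  < (left): (x=3, y=3) -> (x=2, y=3)
  < (left): (x=2, y=3) -> (x=1, y=3)
Final: (x=1, y=3)

Answer: Final position: (x=1, y=3)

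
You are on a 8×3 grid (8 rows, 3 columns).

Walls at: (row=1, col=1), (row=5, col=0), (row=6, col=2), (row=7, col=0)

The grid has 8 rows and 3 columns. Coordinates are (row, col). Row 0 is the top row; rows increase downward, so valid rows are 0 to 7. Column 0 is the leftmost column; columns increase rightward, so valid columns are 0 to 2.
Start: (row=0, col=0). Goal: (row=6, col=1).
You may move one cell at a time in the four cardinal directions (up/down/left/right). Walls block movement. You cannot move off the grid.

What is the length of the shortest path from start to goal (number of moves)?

BFS from (row=0, col=0) until reaching (row=6, col=1):
  Distance 0: (row=0, col=0)
  Distance 1: (row=0, col=1), (row=1, col=0)
  Distance 2: (row=0, col=2), (row=2, col=0)
  Distance 3: (row=1, col=2), (row=2, col=1), (row=3, col=0)
  Distance 4: (row=2, col=2), (row=3, col=1), (row=4, col=0)
  Distance 5: (row=3, col=2), (row=4, col=1)
  Distance 6: (row=4, col=2), (row=5, col=1)
  Distance 7: (row=5, col=2), (row=6, col=1)  <- goal reached here
One shortest path (7 moves): (row=0, col=0) -> (row=1, col=0) -> (row=2, col=0) -> (row=2, col=1) -> (row=3, col=1) -> (row=4, col=1) -> (row=5, col=1) -> (row=6, col=1)

Answer: Shortest path length: 7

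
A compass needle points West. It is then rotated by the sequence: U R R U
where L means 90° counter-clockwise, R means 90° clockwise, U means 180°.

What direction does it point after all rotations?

Answer: Final heading: East

Derivation:
Start: West
  U (U-turn (180°)) -> East
  R (right (90° clockwise)) -> South
  R (right (90° clockwise)) -> West
  U (U-turn (180°)) -> East
Final: East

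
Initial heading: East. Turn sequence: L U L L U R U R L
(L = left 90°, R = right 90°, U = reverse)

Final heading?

Answer: Final heading: East

Derivation:
Start: East
  L (left (90° counter-clockwise)) -> North
  U (U-turn (180°)) -> South
  L (left (90° counter-clockwise)) -> East
  L (left (90° counter-clockwise)) -> North
  U (U-turn (180°)) -> South
  R (right (90° clockwise)) -> West
  U (U-turn (180°)) -> East
  R (right (90° clockwise)) -> South
  L (left (90° counter-clockwise)) -> East
Final: East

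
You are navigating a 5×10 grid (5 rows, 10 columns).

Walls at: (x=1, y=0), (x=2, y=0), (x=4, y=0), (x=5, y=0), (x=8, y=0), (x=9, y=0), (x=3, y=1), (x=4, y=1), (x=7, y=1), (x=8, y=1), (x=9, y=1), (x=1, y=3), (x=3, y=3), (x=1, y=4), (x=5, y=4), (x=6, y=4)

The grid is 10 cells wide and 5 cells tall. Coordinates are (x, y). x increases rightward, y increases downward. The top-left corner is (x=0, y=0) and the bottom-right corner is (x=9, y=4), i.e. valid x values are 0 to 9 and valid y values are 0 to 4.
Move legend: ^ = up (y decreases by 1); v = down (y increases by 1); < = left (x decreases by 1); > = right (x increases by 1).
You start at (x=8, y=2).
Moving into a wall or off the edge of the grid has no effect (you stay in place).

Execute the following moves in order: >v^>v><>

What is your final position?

Answer: Final position: (x=9, y=3)

Derivation:
Start: (x=8, y=2)
  > (right): (x=8, y=2) -> (x=9, y=2)
  v (down): (x=9, y=2) -> (x=9, y=3)
  ^ (up): (x=9, y=3) -> (x=9, y=2)
  > (right): blocked, stay at (x=9, y=2)
  v (down): (x=9, y=2) -> (x=9, y=3)
  > (right): blocked, stay at (x=9, y=3)
  < (left): (x=9, y=3) -> (x=8, y=3)
  > (right): (x=8, y=3) -> (x=9, y=3)
Final: (x=9, y=3)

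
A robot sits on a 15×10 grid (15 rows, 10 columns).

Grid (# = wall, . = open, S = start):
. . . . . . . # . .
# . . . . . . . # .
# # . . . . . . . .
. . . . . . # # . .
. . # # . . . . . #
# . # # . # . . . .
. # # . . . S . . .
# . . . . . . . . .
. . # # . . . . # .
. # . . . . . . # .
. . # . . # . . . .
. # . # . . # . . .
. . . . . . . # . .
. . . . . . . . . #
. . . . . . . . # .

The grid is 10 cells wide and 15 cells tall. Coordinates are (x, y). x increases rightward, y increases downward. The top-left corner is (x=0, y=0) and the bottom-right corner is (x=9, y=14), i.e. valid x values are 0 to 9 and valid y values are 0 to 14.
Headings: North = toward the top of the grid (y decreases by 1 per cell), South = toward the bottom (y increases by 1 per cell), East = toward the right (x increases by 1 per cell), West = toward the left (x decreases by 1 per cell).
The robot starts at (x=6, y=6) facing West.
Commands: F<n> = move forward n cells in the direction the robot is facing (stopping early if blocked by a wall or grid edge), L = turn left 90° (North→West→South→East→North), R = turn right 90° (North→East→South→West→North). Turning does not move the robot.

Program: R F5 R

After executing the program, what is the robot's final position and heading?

Answer: Final position: (x=6, y=4), facing East

Derivation:
Start: (x=6, y=6), facing West
  R: turn right, now facing North
  F5: move forward 2/5 (blocked), now at (x=6, y=4)
  R: turn right, now facing East
Final: (x=6, y=4), facing East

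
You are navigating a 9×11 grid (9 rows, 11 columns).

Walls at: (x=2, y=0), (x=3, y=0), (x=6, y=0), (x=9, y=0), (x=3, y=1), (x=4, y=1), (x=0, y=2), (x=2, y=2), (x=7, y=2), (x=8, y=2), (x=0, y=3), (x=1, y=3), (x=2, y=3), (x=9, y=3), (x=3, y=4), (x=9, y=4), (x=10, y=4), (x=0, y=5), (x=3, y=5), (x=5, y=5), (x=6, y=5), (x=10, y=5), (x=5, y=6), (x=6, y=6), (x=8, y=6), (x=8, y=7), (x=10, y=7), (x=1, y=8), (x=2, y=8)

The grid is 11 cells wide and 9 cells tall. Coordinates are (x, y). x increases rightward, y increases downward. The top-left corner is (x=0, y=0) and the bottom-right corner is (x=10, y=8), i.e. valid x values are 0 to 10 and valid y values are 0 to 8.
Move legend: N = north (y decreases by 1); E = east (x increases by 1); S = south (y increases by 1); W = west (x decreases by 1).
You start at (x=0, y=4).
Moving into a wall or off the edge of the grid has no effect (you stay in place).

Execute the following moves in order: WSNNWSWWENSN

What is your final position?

Answer: Final position: (x=1, y=4)

Derivation:
Start: (x=0, y=4)
  W (west): blocked, stay at (x=0, y=4)
  S (south): blocked, stay at (x=0, y=4)
  N (north): blocked, stay at (x=0, y=4)
  N (north): blocked, stay at (x=0, y=4)
  W (west): blocked, stay at (x=0, y=4)
  S (south): blocked, stay at (x=0, y=4)
  W (west): blocked, stay at (x=0, y=4)
  W (west): blocked, stay at (x=0, y=4)
  E (east): (x=0, y=4) -> (x=1, y=4)
  N (north): blocked, stay at (x=1, y=4)
  S (south): (x=1, y=4) -> (x=1, y=5)
  N (north): (x=1, y=5) -> (x=1, y=4)
Final: (x=1, y=4)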